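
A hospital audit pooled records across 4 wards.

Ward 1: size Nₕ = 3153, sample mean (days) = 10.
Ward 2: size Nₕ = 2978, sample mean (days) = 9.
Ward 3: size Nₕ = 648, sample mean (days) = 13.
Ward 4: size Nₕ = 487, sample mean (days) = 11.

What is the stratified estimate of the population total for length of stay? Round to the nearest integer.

Estimate total by summing Nₕ·x̄ₕ over strata.
3153·10 + 2978·9 + 648·13 + 487·11 = 31530 + 26802 + 8424 + 5357 = 72113.

72113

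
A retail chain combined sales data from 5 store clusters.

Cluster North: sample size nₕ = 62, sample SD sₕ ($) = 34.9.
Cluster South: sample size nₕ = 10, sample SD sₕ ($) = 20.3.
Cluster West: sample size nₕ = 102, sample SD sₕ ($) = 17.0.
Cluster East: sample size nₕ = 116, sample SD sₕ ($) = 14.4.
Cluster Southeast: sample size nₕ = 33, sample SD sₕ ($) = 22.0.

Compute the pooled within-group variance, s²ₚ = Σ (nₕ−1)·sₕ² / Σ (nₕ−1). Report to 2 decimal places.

460.79

North: (62−1)·34.9² = 61·1218.01 = 74298.61
South: (10−1)·20.3² = 9·412.09 = 3708.81
West: (102−1)·17.0² = 101·289 = 29189
East: (116−1)·14.4² = 115·207.36 = 23846.4
Southeast: (33−1)·22.0² = 32·484 = 15488
Numerator = 146530.82; denominator = Σ(nₕ−1) = 318.
s²ₚ = 146530.82/318 = 460.7887... → 460.79.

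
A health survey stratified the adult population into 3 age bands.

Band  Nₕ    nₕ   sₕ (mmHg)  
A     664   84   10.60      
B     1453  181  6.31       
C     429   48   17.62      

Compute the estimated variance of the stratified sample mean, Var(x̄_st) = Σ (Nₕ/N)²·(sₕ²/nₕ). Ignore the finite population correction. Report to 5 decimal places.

N = 2546. Term for each stratum: Wₕ²sₕ²/nₕ.
Var(x̄_st) = 0.09098123 + 0.07164643 + 0.18364045 = 0.34626812 → 0.34627.

0.34627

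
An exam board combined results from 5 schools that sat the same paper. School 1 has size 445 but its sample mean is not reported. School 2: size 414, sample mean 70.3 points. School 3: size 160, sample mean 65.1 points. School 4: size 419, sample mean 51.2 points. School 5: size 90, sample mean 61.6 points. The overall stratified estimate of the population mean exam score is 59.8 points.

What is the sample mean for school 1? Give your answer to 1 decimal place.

N = 445 + 414 + 160 + 419 + 90 = 1528.
Overall total = μ·N = 59.8·1528 = 91374.4.
Subtract the known strata: 414·70.3 + 160·65.1 + 419·51.2 + 90·61.6 = 66517.
Remaining total for school 1: 91374.4 − 66517 = 24857.4.
Divide by its size: 24857.4 / 445 = 55.859... → 55.9.

55.9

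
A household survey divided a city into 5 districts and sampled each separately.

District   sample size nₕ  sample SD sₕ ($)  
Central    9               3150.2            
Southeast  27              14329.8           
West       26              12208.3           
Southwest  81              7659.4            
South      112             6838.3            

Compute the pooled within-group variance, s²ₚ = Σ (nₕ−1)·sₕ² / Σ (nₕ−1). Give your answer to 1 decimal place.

Central: (9−1)·3150.2² = 8·9923760.04 = 79390080.32
Southeast: (27−1)·14329.8² = 26·205343168.04 = 5338922369.04
West: (26−1)·12208.3² = 25·149042588.89 = 3726064722.25
Southwest: (81−1)·7659.4² = 80·58666408.36 = 4693312668.8
South: (112−1)·6838.3² = 111·46762346.89 = 5190620504.79
Numerator = 19028310345.2; denominator = Σ(nₕ−1) = 250.
s²ₚ = 19028310345.2/250 = 76113241.381... → 76113241.4.

76113241.4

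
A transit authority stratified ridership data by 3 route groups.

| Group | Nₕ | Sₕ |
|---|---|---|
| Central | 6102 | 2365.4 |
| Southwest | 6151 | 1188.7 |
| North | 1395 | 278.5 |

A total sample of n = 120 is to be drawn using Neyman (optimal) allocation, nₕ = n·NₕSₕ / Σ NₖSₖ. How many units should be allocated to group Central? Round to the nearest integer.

78

Σ NₕSₕ = 6102·2365.4 + 6151·1188.7 + 1395·278.5 = 22133872.
Share for Central: 14433670.8/22133872 = 0.65211.
n_Central = 120 × 0.65211 = 78.253... → 78.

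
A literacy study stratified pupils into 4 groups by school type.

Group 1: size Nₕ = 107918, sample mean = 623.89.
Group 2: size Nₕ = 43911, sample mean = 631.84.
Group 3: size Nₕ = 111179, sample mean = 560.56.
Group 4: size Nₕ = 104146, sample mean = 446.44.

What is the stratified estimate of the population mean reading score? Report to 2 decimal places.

555.33

N = 367154; weights Wₕ = Nₕ/N = (0.2939, 0.1196, 0.3028, 0.2837).
x̄_st = Σ Wₕ·x̄ₕ = 0.2939·623.89 + 0.1196·631.84 + 0.3028·560.56 + 0.2837·446.44 ≈ 555.3286...
→ 555.33.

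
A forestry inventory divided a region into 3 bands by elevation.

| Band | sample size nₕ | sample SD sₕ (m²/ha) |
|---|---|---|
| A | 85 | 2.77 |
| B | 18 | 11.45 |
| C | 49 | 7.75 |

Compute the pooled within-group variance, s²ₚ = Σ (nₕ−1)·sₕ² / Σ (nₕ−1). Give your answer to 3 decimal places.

Degrees of freedom: 84 + 17 + 48 = 149.
Σ(nₕ−1)sₕ² = 84·7.6729 + 17·131.1025 + 48·60.0625 = 5756.2661.
s²ₚ = 5756.2661 / 149 = 38.63266... → 38.633.

38.633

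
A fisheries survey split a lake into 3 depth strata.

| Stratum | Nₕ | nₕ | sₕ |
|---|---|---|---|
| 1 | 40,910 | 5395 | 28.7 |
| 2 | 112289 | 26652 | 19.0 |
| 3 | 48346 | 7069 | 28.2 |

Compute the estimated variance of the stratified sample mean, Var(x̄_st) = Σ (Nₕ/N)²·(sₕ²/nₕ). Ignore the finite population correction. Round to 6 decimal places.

N = 201545; Wₕ = Nₕ/N.
stratum 1: (40910/201545)²·28.7²/5395 = 0.006290530
stratum 2: (112289/201545)²·19.0²/26652 = 0.004204436
stratum 3: (48346/201545)²·28.2²/7069 = 0.006473174
Sum = 0.016968140 → 0.016968.

0.016968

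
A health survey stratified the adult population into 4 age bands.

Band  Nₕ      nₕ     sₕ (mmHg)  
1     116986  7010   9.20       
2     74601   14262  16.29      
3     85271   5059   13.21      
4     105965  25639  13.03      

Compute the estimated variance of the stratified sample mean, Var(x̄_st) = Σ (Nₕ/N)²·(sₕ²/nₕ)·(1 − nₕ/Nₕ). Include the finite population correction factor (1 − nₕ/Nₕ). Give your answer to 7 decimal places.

N = 382823; Wₕ = Nₕ/N.
band 1: (116986/382823)²·9.20²/7010·(1 − 7010/116986) = 0.0010599696
band 2: (74601/382823)²·16.29²/14262·(1 − 14262/74601) = 0.0005714898
band 3: (85271/382823)²·13.21²/5059·(1 − 5059/85271) = 0.0016098507
band 4: (105965/382823)²·13.03²/25639·(1 − 25639/105965) = 0.0003846009
Sum = 0.0036259110 → 0.0036259.

0.0036259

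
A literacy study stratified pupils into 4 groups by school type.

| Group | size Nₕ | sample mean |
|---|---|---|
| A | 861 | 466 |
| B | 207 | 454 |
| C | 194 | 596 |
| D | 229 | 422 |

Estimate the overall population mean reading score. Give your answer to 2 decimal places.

N = 1491; weights Wₕ = Nₕ/N = (0.5775, 0.1388, 0.1301, 0.1536).
x̄_st = Σ Wₕ·x̄ₕ = 0.5775·466 + 0.1388·454 + 0.1301·596 + 0.1536·422 ≈ 474.4909...
→ 474.49.

474.49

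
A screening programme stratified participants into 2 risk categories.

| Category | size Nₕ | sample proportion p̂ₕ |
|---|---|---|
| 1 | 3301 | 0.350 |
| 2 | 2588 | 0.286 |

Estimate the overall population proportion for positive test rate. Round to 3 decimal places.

0.322

Wₕ = Nₕ/N with N = 5889: 0.5605, 0.4395.
p̂_st = 0.5605·0.350 + 0.4395·0.286 ≈ 0.32187... → 0.322.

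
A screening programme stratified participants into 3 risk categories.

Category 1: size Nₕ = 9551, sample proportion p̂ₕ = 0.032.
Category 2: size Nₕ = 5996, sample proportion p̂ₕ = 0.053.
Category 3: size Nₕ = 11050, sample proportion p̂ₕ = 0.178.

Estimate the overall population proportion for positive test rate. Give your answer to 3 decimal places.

Wₕ = Nₕ/N with N = 26597: 0.3591, 0.2254, 0.4155.
p̂_st = 0.3591·0.032 + 0.2254·0.053 + 0.4155·0.178 ≈ 0.09739... → 0.097.

0.097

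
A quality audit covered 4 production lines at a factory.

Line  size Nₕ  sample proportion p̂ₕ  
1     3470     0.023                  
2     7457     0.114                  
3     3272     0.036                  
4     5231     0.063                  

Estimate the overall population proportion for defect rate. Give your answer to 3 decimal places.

0.071

N = 3470 + 7457 + 3272 + 5231 = 19430.
Overall proportion = Σ (Nₕ/N)·p̂ₕ.
Σ Nₕp̂ₕ = 79.81 + 850.098 + 117.792 + 329.553 = 1377.253.
1377.253 / 19430 = 0.07088... → 0.071.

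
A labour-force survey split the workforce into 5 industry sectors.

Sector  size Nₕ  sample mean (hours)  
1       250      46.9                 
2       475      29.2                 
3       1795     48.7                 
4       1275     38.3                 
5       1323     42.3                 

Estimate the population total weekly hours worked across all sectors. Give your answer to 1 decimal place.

Estimate total by summing Nₕ·x̄ₕ over strata.
250·46.9 + 475·29.2 + 1795·48.7 + 1275·38.3 + 1323·42.3 = 11725 + 13870 + 87416.5 + 48832.5 + 55962.9 = 217806.9.

217806.9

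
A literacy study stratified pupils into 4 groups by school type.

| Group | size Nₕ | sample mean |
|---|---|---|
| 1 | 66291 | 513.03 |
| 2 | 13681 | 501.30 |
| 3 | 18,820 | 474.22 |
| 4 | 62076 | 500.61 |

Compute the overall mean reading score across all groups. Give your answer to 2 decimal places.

N = 66291 + 13681 + 18820 + 62076 = 160868.
The stratified mean weights each stratum mean by its population share Nₕ/N.
Σ Nₕx̄ₕ = 66291·513.03 + 13681·501.30 + 18820·474.22 + 62076·500.61 = 34009271.73 + 6858285.3 + 8924820.4 + 31075866.36 = 80868243.79.
Divide by N: 80868243.79 / 160868 = 502.6994... → 502.70.

502.70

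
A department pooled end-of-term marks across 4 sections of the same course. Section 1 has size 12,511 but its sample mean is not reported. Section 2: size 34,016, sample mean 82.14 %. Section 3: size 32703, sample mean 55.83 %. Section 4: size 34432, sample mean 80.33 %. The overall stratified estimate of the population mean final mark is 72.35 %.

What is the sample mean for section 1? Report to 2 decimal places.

66.95

Σ Nₕx̄ₕ = N·μ, so 12511·x̄_1 = 113662·72.35 − (34016·82.14 + 32703·55.83 + 34432·80.33).
= 8223445.7 − 7385805.29 = 837640.41.
x̄_1 = 837640.41 / 12511 = 66.9523... → 66.95.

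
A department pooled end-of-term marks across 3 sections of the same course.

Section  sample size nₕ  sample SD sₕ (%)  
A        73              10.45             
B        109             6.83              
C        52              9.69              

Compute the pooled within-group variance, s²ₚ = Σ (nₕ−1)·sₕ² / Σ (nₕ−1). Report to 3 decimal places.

Degrees of freedom: 72 + 108 + 51 = 231.
Σ(nₕ−1)sₕ² = 72·109.2025 + 108·46.6489 + 51·93.8961 = 17689.3623.
s²ₚ = 17689.3623 / 231 = 76.57733... → 76.577.

76.577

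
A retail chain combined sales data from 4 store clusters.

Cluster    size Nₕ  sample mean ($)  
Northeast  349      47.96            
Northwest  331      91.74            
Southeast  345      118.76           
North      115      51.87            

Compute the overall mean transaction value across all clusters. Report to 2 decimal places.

82.49

N = 1140; weights Wₕ = Nₕ/N = (0.3061, 0.2904, 0.3026, 0.1009).
x̄_st = Σ Wₕ·x̄ₕ = 0.3061·47.96 + 0.2904·91.74 + 0.3026·118.76 + 0.1009·51.87 ≈ 82.4923...
→ 82.49.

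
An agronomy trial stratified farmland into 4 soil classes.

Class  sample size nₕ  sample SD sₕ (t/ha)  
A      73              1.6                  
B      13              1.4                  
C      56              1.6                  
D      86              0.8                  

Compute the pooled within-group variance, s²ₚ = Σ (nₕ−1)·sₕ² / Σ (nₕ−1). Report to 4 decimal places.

1.7993

A: (73−1)·1.6² = 72·2.56 = 184.32
B: (13−1)·1.4² = 12·1.96 = 23.52
C: (56−1)·1.6² = 55·2.56 = 140.8
D: (86−1)·0.8² = 85·0.64 = 54.4
Numerator = 403.04; denominator = Σ(nₕ−1) = 224.
s²ₚ = 403.04/224 = 1.799286... → 1.7993.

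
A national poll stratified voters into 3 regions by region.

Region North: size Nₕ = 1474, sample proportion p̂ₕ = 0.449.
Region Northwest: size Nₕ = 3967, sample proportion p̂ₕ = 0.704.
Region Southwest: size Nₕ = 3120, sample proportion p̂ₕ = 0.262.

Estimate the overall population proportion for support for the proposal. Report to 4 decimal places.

0.4990

Wₕ = Nₕ/N with N = 8561: 0.1722, 0.4634, 0.3644.
p̂_st = 0.1722·0.449 + 0.4634·0.704 + 0.3644·0.262 ≈ 0.499011... → 0.4990.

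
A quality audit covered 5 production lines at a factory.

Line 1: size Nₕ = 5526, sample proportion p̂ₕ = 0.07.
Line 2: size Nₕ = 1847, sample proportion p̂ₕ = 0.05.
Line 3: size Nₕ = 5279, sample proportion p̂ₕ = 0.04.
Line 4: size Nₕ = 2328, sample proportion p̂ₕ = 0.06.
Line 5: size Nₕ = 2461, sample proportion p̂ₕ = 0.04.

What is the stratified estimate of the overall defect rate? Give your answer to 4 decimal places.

0.0532

Wₕ = Nₕ/N with N = 17441: 0.3168, 0.1059, 0.3027, 0.1335, 0.1411.
p̂_st = 0.3168·0.07 + 0.1059·0.05 + 0.3027·0.04 + 0.1335·0.06 + 0.1411·0.04 ≈ 0.053234... → 0.0532.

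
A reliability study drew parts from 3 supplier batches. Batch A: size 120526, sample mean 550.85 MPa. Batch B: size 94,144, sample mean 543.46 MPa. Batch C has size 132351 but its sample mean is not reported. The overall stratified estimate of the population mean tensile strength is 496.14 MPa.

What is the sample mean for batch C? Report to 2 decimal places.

412.66

Σ Nₕx̄ₕ = N·μ, so 132351·x̄_C = 347021·496.14 − (120526·550.85 + 94144·543.46).
= 172170998.94 − 117555245.34 = 54615753.6.
x̄_C = 54615753.6 / 132351 = 412.6584... → 412.66.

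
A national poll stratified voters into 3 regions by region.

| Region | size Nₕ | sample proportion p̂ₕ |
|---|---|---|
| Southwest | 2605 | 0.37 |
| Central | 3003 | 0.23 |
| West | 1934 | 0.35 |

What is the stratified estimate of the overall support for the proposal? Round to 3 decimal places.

0.309

N = 2605 + 3003 + 1934 = 7542.
Overall proportion = Σ (Nₕ/N)·p̂ₕ.
Σ Nₕp̂ₕ = 963.85 + 690.69 + 676.9 = 2331.44.
2331.44 / 7542 = 0.30913... → 0.309.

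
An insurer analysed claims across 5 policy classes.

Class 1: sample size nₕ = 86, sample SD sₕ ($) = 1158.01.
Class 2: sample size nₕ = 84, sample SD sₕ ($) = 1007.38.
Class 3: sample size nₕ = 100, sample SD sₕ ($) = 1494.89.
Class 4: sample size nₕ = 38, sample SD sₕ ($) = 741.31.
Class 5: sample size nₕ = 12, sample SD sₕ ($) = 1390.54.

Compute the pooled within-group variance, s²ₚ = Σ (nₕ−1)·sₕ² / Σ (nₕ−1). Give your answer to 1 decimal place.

1463654.1

1: (86−1)·1158.01² = 85·1340987.1601 = 113983908.6085
2: (84−1)·1007.38² = 83·1014814.4644 = 84229600.5452
3: (100−1)·1494.89² = 99·2234696.1121 = 221234915.0979
4: (38−1)·741.31² = 37·549540.5161 = 20332999.0957
5: (12−1)·1390.54² = 11·1933601.4916 = 21269616.4076
Numerator = 461051039.7549; denominator = Σ(nₕ−1) = 315.
s²ₚ = 461051039.7549/315 = 1463654.094... → 1463654.1.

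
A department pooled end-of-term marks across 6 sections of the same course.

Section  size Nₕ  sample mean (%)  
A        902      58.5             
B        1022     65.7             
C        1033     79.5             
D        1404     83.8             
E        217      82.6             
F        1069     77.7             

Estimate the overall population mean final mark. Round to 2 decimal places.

74.50

N = 5647; weights Wₕ = Nₕ/N = (0.1597, 0.1810, 0.1829, 0.2486, 0.0384, 0.1893).
x̄_st = Σ Wₕ·x̄ₕ = 0.1597·58.5 + 0.1810·65.7 + 0.1829·79.5 + 0.2486·83.8 + 0.0384·82.6 + 0.1893·77.7 ≈ 74.4956...
→ 74.50.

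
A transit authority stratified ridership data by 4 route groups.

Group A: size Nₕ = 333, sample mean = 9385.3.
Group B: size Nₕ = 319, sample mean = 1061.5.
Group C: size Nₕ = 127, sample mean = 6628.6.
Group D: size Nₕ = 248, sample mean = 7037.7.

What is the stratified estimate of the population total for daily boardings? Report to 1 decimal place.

A: 333·9385.3 = 3125304.9
B: 319·1061.5 = 338618.5
C: 127·6628.6 = 841832.2
D: 248·7037.7 = 1745349.6
τ̂ = Σ Nₕx̄ₕ = 6051105.2.

6051105.2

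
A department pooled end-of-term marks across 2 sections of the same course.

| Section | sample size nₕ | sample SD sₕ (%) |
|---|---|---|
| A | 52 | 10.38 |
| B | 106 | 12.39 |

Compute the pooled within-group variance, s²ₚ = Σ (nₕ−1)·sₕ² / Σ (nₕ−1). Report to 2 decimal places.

138.55

Degrees of freedom: 51 + 105 = 156.
Σ(nₕ−1)sₕ² = 51·107.7444 + 105·153.5121 = 21613.7349.
s²ₚ = 21613.7349 / 156 = 138.5496... → 138.55.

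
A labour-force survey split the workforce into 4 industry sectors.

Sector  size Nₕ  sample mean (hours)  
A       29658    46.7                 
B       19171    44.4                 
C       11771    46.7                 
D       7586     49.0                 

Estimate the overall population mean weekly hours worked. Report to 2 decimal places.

46.31

N = 68186; weights Wₕ = Nₕ/N = (0.4350, 0.2812, 0.1726, 0.1113).
x̄_st = Σ Wₕ·x̄ₕ = 0.4350·46.7 + 0.2812·44.4 + 0.1726·46.7 + 0.1113·49.0 ≈ 46.3092...
→ 46.31.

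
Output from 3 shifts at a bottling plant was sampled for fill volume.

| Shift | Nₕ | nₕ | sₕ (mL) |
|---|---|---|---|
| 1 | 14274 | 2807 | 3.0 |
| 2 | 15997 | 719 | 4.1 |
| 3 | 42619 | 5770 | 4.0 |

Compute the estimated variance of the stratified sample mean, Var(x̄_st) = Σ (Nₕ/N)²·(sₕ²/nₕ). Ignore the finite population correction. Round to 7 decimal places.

0.0021971

N = 72890; Wₕ = Nₕ/N.
shift 1: (14274/72890)²·3.0²/2807 = 0.0001229577
shift 2: (15997/72890)²·4.1²/719 = 0.0011261079
shift 3: (42619/72890)²·4.0²/5770 = 0.0009480141
Sum = 0.0021970796 → 0.0021971.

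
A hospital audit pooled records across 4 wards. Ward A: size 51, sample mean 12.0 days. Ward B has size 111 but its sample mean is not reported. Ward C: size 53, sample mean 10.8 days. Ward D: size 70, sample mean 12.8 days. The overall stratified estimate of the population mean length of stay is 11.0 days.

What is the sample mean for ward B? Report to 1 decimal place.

9.5

Σ Nₕx̄ₕ = N·μ, so 111·x̄_B = 285·11.0 − (51·12.0 + 53·10.8 + 70·12.8).
= 3135 − 2080.4 = 1054.6.
x̄_B = 1054.6 / 111 = 9.501... → 9.5.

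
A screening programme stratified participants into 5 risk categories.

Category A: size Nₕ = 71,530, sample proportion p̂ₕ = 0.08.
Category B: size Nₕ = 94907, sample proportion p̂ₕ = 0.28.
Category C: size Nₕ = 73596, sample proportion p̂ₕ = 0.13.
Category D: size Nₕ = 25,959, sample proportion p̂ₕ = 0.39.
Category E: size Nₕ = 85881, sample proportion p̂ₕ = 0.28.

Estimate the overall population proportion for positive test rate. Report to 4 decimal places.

Wₕ = Nₕ/N with N = 351873: 0.2033, 0.2697, 0.2092, 0.0738, 0.2441.
p̂_st = 0.2033·0.08 + 0.2697·0.28 + 0.2092·0.13 + 0.0738·0.39 + 0.2441·0.28 ≈ 0.216085... → 0.2161.

0.2161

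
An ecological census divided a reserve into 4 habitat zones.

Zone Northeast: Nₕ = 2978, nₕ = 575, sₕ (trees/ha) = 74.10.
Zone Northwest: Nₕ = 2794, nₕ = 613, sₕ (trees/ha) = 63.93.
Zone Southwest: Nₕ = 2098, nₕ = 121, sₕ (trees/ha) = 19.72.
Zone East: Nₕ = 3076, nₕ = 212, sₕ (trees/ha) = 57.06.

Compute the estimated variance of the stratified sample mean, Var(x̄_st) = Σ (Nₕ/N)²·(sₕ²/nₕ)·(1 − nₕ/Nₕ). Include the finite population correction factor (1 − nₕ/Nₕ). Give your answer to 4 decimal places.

2.1499

N = 10946; Wₕ = Nₕ/N.
zone Northeast: (2978/10946)²·74.10²/575·(1 − 575/2978) = 0.5703430
zone Northwest: (2794/10946)²·63.93²/613·(1 − 613/2794) = 0.3390940
zone Southwest: (2098/10946)²·19.72²/121·(1 − 121/2098) = 0.1112576
zone East: (3076/10946)²·57.06²/212·(1 − 212/3076) = 1.1292137
Sum = 2.1499083 → 2.1499.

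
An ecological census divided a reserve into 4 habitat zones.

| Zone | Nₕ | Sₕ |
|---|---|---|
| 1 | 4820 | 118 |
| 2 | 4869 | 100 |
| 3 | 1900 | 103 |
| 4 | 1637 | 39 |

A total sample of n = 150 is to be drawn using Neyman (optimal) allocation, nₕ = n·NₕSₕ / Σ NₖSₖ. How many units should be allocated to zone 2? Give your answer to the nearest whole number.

56

1: NₕSₕ = 4820·118 = 568760
2: NₕSₕ = 4869·100 = 486900
3: NₕSₕ = 1900·103 = 195700
4: NₕSₕ = 1637·39 = 63843
Σ NₕSₕ = 1315203.
n_2 = 150·486900/1315203 = 55.531... → 56.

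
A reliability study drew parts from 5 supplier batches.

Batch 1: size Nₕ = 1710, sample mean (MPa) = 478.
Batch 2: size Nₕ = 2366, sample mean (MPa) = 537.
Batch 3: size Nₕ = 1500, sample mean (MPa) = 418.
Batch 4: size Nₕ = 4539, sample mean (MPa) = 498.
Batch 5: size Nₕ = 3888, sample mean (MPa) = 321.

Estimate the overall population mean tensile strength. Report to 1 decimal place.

N = 14003; weights Wₕ = Nₕ/N = (0.1221, 0.1690, 0.1071, 0.3241, 0.2777).
x̄_st = Σ Wₕ·x̄ₕ = 0.1221·478 + 0.1690·537 + 0.1071·418 + 0.3241·498 + 0.2777·321 ≈ 444.433...
→ 444.4.

444.4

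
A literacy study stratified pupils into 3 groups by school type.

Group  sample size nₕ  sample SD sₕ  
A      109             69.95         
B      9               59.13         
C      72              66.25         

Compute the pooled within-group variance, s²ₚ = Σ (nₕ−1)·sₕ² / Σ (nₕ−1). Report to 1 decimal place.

A: (109−1)·69.95² = 108·4893.0025 = 528444.27
B: (9−1)·59.13² = 8·3496.3569 = 27970.8552
C: (72−1)·66.25² = 71·4389.0625 = 311623.4375
Numerator = 868038.5627; denominator = Σ(nₕ−1) = 187.
s²ₚ = 868038.5627/187 = 4641.917... → 4641.9.

4641.9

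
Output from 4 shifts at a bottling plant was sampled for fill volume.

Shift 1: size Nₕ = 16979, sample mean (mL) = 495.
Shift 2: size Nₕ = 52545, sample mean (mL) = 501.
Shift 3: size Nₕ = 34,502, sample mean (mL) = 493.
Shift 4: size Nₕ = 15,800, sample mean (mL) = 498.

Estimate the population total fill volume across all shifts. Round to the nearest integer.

1: 16979·495 = 8404605
2: 52545·501 = 26325045
3: 34502·493 = 17009486
4: 15800·498 = 7868400
τ̂ = Σ Nₕx̄ₕ = 59607536.

59607536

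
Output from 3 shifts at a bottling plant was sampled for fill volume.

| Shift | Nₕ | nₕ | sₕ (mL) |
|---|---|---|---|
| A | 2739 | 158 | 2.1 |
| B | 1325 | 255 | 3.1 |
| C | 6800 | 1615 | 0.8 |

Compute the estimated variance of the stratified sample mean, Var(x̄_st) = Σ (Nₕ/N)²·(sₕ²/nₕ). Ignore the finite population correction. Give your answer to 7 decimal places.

0.0024900

N = 10864; Wₕ = Nₕ/N.
shift A: (2739/10864)²·2.1²/158 = 0.0017741325
shift B: (1325/10864)²·3.1²/255 = 0.0005605772
shift C: (6800/10864)²·0.8²/1615 = 0.0001552551
Sum = 0.0024899648 → 0.0024900.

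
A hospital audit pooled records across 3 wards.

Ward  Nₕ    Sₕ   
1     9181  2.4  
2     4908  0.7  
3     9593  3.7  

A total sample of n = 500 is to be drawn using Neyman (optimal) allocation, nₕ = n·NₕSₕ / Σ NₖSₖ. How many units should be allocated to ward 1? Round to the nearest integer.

Σ NₕSₕ = 9181·2.4 + 4908·0.7 + 9593·3.7 = 60964.1.
Share for 1: 22034.4/60964.1 = 0.36143.
n_1 = 500 × 0.36143 = 180.716... → 181.

181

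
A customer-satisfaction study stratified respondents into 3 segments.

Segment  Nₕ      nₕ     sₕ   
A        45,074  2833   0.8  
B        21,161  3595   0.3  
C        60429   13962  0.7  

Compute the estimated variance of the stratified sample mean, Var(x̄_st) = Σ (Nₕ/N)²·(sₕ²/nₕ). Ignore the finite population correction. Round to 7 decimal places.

N = 126664. Term for each stratum: Wₕ²sₕ²/nₕ.
Var(x̄_st) = 0.0000286075 + 0.0000006987 + 0.0000079879 = 0.0000372941 → 0.0000373.

0.0000373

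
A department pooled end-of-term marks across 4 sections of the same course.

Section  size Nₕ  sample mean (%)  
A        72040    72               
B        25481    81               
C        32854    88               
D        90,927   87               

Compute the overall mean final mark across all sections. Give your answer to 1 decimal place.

81.6

N = 221302; weights Wₕ = Nₕ/N = (0.3255, 0.1151, 0.1485, 0.4109).
x̄_st = Σ Wₕ·x̄ₕ = 0.3255·72 + 0.1151·81 + 0.1485·88 + 0.4109·87 ≈ 81.575...
→ 81.6.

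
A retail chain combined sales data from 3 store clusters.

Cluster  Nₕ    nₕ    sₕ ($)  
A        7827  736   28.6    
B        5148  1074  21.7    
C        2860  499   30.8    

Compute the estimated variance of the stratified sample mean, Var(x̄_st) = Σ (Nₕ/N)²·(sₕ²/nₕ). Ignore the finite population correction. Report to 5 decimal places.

N = 15835; Wₕ = Nₕ/N.
cluster A: (7827/15835)²·28.6²/736 = 0.27152435
cluster B: (5148/15835)²·21.7²/1074 = 0.04634001
cluster C: (2860/15835)²·30.8²/499 = 0.06201501
Sum = 0.37987937 → 0.37988.

0.37988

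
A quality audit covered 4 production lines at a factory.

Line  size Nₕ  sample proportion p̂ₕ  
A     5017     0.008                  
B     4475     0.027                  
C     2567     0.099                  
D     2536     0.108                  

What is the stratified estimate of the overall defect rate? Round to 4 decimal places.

0.0472

Wₕ = Nₕ/N with N = 14595: 0.3437, 0.3066, 0.1759, 0.1738.
p̂_st = 0.3437·0.008 + 0.3066·0.027 + 0.1759·0.099 + 0.1738·0.108 ≈ 0.047207... → 0.0472.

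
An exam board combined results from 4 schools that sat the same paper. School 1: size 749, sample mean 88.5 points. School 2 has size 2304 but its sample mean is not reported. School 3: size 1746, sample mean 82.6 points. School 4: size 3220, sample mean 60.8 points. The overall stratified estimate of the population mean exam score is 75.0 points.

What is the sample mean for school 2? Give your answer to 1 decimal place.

Σ Nₕx̄ₕ = N·μ, so 2304·x̄_2 = 8019·75.0 − (749·88.5 + 1746·82.6 + 3220·60.8).
= 601425 − 406282.1 = 195142.9.
x̄_2 = 195142.9 / 2304 = 84.697... → 84.7.

84.7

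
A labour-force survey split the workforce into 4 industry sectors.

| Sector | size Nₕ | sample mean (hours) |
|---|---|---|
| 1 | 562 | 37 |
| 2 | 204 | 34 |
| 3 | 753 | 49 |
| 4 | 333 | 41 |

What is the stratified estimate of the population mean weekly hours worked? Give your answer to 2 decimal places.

42.27

x̄_st = (Σ Nₕx̄ₕ) / (Σ Nₕ) = (562·37 + 204·34 + 753·49 + 333·41) / 1852
= 78280 / 1852 = 42.2678... → 42.27.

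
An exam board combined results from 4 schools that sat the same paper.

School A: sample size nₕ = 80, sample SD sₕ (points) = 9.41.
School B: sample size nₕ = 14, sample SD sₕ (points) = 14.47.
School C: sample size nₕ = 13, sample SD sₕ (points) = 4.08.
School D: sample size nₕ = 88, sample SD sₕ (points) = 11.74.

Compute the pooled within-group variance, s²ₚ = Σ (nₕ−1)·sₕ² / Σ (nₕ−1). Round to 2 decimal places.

A: (80−1)·9.41² = 79·88.5481 = 6995.2999
B: (14−1)·14.47² = 13·209.3809 = 2721.9517
C: (13−1)·4.08² = 12·16.6464 = 199.7568
D: (88−1)·11.74² = 87·137.8276 = 11991.0012
Numerator = 21908.0096; denominator = Σ(nₕ−1) = 191.
s²ₚ = 21908.0096/191 = 114.7016... → 114.70.

114.70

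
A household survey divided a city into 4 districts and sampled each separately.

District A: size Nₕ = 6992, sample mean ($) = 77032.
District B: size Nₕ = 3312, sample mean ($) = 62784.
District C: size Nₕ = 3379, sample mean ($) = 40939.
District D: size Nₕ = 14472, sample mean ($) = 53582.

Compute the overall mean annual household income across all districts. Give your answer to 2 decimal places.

x̄_st = (Σ Nₕx̄ₕ) / (Σ Nₕ) = (6992·77032 + 3312·62784 + 3379·40939 + 14472·53582) / 28155
= 1660319937 / 28155 = 58970.6957... → 58970.70.

58970.70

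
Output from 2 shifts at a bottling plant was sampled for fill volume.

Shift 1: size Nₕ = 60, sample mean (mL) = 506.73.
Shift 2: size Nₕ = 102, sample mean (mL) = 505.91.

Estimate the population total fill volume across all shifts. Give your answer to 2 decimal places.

82006.62

1: 60·506.73 = 30403.8
2: 102·505.91 = 51602.82
τ̂ = Σ Nₕx̄ₕ = 82006.62.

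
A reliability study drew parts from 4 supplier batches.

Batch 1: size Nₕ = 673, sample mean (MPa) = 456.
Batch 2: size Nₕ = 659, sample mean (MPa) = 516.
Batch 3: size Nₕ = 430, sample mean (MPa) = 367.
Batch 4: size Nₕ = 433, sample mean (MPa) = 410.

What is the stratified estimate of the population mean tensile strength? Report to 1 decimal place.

447.5

N = 2195; weights Wₕ = Nₕ/N = (0.3066, 0.3002, 0.1959, 0.1973).
x̄_st = Σ Wₕ·x̄ₕ = 0.3066·456 + 0.3002·516 + 0.1959·367 + 0.1973·410 ≈ 447.504...
→ 447.5.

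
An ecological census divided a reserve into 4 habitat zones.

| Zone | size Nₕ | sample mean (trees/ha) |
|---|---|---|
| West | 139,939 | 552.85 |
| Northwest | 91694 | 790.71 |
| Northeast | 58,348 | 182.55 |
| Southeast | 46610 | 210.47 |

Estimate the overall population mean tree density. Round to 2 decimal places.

506.04

N = 336591; weights Wₕ = Nₕ/N = (0.4158, 0.2724, 0.1733, 0.1385).
x̄_st = Σ Wₕ·x̄ₕ = 0.4158·552.85 + 0.2724·790.71 + 0.1733·182.55 + 0.1385·210.47 ≈ 506.0446...
→ 506.04.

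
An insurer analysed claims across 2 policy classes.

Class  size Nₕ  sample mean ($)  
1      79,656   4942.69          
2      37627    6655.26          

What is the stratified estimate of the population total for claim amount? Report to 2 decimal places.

Estimate total by summing Nₕ·x̄ₕ over strata.
79656·4942.69 + 37627·6655.26 = 393714914.64 + 250417468.02 = 644132382.66.

644132382.66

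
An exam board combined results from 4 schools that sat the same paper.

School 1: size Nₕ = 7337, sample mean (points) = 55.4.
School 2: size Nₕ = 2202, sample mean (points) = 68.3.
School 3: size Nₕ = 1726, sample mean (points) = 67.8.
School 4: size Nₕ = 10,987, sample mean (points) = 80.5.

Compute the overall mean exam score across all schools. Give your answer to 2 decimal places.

N = 22252; weights Wₕ = Nₕ/N = (0.3297, 0.0990, 0.0776, 0.4938).
x̄_st = Σ Wₕ·x̄ₕ = 0.3297·55.4 + 0.0990·68.3 + 0.0776·67.8 + 0.4938·80.5 ≈ 70.0316...
→ 70.03.

70.03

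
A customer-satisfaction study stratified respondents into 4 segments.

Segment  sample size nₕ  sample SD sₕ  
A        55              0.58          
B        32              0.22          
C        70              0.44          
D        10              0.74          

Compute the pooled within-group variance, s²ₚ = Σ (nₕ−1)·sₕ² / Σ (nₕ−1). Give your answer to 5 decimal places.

0.23284

A: (55−1)·0.58² = 54·0.3364 = 18.1656
B: (32−1)·0.22² = 31·0.0484 = 1.5004
C: (70−1)·0.44² = 69·0.1936 = 13.3584
D: (10−1)·0.74² = 9·0.5476 = 4.9284
Numerator = 37.9528; denominator = Σ(nₕ−1) = 163.
s²ₚ = 37.9528/163 = 0.2328393... → 0.23284.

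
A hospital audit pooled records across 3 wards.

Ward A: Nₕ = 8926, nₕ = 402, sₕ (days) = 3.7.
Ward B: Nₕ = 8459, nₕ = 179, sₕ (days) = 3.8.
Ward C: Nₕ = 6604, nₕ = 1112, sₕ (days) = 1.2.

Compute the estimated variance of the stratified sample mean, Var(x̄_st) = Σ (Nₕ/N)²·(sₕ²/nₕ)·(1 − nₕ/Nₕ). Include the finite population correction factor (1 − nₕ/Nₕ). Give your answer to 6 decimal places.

0.014402

N = 23989. Term for each stratum: Wₕ²sₕ²/nₕ·(1−nₕ/Nₕ).
Var(x̄_st) = 0.004502497 + 0.009818366 + 0.000081615 = 0.014402479 → 0.014402.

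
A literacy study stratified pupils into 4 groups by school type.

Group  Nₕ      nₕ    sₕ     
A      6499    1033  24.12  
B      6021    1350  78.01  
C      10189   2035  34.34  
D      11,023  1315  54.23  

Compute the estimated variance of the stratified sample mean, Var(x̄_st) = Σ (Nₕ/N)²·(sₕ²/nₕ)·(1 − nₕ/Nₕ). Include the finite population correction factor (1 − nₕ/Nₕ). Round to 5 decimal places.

0.38164

N = 33732; Wₕ = Nₕ/N.
group A: (6499/33732)²·24.12²/1033·(1 − 1033/6499) = 0.01758273
group B: (6021/33732)²·78.01²/1350·(1 − 1350/6021) = 0.11141947
group C: (10189/33732)²·34.34²/2035·(1 − 2035/10189) = 0.04231109
group D: (11023/33732)²·54.23²/1315·(1 − 1315/11023) = 0.21032885
Sum = 0.38164215 → 0.38164.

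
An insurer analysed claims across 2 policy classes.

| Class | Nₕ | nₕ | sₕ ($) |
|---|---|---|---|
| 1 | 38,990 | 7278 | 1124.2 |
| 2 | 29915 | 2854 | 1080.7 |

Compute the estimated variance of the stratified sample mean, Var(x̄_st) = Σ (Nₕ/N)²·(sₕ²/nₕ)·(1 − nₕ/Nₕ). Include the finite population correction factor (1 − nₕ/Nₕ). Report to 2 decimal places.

115.00

N = 68905. Term for each stratum: Wₕ²sₕ²/nₕ·(1−nₕ/Nₕ).
Var(x̄_st) = 45.22208 + 69.77305 = 114.99513 → 115.00.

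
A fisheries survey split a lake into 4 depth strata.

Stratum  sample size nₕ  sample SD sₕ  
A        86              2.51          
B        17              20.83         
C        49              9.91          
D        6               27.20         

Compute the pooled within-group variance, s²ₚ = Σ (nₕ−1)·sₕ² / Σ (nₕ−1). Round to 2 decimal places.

Degrees of freedom: 85 + 16 + 48 + 5 = 154.
Σ(nₕ−1)sₕ² = 85·6.3001 + 16·433.8889 + 48·98.2081 + 5·739.84 = 15890.9197.
s²ₚ = 15890.9197 / 154 = 103.1878... → 103.19.

103.19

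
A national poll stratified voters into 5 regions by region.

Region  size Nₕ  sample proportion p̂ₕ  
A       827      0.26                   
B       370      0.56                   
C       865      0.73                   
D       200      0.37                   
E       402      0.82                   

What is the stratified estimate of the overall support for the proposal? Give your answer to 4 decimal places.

0.5470

N = 827 + 370 + 865 + 200 + 402 = 2664.
Overall proportion = Σ (Nₕ/N)·p̂ₕ.
Σ Nₕp̂ₕ = 215.02 + 207.2 + 631.45 + 74 + 329.64 = 1457.31.
1457.31 / 2664 = 0.547038... → 0.5470.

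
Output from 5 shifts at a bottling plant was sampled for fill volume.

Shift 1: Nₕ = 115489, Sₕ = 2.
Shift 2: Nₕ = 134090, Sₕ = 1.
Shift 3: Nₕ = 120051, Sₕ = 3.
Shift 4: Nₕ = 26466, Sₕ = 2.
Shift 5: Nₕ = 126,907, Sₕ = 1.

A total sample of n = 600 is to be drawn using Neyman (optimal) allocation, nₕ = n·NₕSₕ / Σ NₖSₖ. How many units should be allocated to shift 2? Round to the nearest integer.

89

Σ NₕSₕ = 115489·2 + 134090·1 + 120051·3 + 26466·2 + 126907·1 = 905060.
Share for 2: 134090/905060 = 0.14816.
n_2 = 600 × 0.14816 = 88.894... → 89.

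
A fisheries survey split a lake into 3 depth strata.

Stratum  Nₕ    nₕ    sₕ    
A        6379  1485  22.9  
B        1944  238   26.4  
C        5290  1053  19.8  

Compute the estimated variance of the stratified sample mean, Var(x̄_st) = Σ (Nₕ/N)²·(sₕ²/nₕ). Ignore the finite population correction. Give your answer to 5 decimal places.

0.19348

N = 13613; Wₕ = Nₕ/N.
stratum A: (6379/13613)²·22.9²/1485 = 0.07754290
stratum B: (1944/13613)²·26.4²/238 = 0.05971944
stratum C: (5290/13613)²·19.8²/1053 = 0.05622192
Sum = 0.19348426 → 0.19348.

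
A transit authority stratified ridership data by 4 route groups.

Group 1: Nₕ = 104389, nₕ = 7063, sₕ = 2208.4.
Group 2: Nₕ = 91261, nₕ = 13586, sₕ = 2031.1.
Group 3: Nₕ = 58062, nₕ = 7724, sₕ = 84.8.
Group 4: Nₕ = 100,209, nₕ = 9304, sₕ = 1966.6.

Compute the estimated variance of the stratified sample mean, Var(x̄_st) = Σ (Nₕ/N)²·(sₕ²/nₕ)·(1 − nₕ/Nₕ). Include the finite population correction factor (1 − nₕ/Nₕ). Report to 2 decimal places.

N = 353921; Wₕ = Nₕ/N.
group 1: (104389/353921)²·2208.4²/7063·(1 − 7063/104389) = 56.00634
group 2: (91261/353921)²·2031.1²/13586·(1 − 13586/91261) = 17.18402
group 3: (58062/353921)²·84.8²/7724·(1 − 7724/58062) = 0.02172
group 4: (100209/353921)²·1966.6²/9304·(1 − 9304/100209) = 30.23042
Sum = 103.44251 → 103.44.

103.44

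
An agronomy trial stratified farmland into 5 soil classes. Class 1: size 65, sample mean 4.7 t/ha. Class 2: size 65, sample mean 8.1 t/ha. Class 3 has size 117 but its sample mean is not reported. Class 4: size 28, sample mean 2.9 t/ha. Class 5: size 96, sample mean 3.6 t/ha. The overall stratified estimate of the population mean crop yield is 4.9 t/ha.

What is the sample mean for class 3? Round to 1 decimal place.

4.8

N = 65 + 65 + 117 + 28 + 96 = 371.
Overall total = μ·N = 4.9·371 = 1817.9.
Subtract the known strata: 65·4.7 + 65·8.1 + 28·2.9 + 96·3.6 = 1258.8.
Remaining total for class 3: 1817.9 − 1258.8 = 559.1.
Divide by its size: 559.1 / 117 = 4.779... → 4.8.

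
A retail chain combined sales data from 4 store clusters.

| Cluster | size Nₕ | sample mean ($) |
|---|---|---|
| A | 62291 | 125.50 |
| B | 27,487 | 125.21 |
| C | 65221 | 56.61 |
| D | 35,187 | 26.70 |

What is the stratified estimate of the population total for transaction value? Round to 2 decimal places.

15890821.48

Estimate total by summing Nₕ·x̄ₕ over strata.
62291·125.50 + 27487·125.21 + 65221·56.61 + 35187·26.70 = 7817520.5 + 3441647.27 + 3692160.81 + 939492.9 = 15890821.48.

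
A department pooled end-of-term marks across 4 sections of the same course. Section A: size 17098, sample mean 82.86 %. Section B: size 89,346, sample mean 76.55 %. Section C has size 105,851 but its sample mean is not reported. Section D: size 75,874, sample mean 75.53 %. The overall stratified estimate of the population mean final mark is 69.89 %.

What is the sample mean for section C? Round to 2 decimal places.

58.13

N = 17098 + 89346 + 105851 + 75874 = 288169.
Overall total = μ·N = 69.89·288169 = 20140131.41.
Subtract the known strata: 17098·82.86 + 89346·76.55 + 75874·75.53 = 13986939.8.
Remaining total for section C: 20140131.41 − 13986939.8 = 6153191.61.
Divide by its size: 6153191.61 / 105851 = 58.1307... → 58.13.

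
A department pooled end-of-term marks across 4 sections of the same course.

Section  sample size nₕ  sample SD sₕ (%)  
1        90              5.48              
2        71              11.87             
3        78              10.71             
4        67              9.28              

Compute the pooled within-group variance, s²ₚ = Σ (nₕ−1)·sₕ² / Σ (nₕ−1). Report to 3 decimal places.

89.575

1: (90−1)·5.48² = 89·30.0304 = 2672.7056
2: (71−1)·11.87² = 70·140.8969 = 9862.783
3: (78−1)·10.71² = 77·114.7041 = 8832.2157
4: (67−1)·9.28² = 66·86.1184 = 5683.8144
Numerator = 27051.5187; denominator = Σ(nₕ−1) = 302.
s²ₚ = 27051.5187/302 = 89.57457... → 89.575.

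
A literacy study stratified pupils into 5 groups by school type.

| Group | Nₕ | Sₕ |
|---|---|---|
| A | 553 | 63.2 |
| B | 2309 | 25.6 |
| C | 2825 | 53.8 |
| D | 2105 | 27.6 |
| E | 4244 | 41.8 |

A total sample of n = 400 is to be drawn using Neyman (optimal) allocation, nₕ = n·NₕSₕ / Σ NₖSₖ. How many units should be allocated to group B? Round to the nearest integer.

49

Σ NₕSₕ = 553·63.2 + 2309·25.6 + 2825·53.8 + 2105·27.6 + 4244·41.8 = 481542.2.
Share for B: 59110.4/481542.2 = 0.12275.
n_B = 400 × 0.12275 = 49.101... → 49.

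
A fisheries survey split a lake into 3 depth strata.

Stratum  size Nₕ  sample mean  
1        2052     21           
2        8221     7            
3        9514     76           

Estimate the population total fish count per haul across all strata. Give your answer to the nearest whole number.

Population total = Σ Nₕ·x̄ₕ (each stratum's size times its mean).
2052·21 + 8221·7 + 9514·76 = 43092 + 57547 + 723064 = 823703.

823703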